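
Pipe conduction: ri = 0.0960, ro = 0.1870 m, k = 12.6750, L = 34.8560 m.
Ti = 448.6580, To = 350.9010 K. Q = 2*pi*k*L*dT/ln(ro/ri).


dT = 97.7570 K
ln(ro/ri) = 0.6668
Q = 2*pi*12.6750*34.8560*97.7570 / 0.6668 = 406989.7143 W

406989.7143 W


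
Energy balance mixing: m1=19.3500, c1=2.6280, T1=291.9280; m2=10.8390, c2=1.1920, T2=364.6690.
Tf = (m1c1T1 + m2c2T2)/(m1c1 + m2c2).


num = 19556.6198
den = 63.7719
Tf = 306.6652 K

306.6652 K


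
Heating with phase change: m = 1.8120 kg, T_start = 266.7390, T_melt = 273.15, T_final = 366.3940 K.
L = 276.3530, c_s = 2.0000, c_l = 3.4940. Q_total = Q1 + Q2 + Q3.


Q1 (sensible, solid) = 1.8120 * 2.0000 * 6.4110 = 23.2335 kJ
Q2 (latent) = 1.8120 * 276.3530 = 500.7516 kJ
Q3 (sensible, liquid) = 1.8120 * 3.4940 * 93.2440 = 590.3397 kJ
Q_total = 1114.3248 kJ

1114.3248 kJ


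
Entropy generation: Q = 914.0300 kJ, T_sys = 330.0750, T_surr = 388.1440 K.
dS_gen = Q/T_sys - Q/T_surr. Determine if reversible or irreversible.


dS_sys = 914.0300/330.0750 = 2.7692 kJ/K
dS_surr = -914.0300/388.1440 = -2.3549 kJ/K
dS_gen = 2.7692 - 2.3549 = 0.4143 kJ/K (irreversible)

dS_gen = 0.4143 kJ/K, irreversible


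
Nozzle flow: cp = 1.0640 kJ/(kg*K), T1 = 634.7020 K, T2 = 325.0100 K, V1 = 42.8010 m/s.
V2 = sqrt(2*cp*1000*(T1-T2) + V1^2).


dT = 309.6920 K
2*cp*1000*dT = 659024.5760
V1^2 = 1831.9256
V2 = sqrt(660856.5016) = 812.9308 m/s

812.9308 m/s


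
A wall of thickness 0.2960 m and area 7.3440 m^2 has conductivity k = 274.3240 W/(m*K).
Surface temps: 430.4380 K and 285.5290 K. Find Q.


dT = 144.9090 K
Q = 274.3240 * 7.3440 * 144.9090 / 0.2960 = 986279.7611 W

986279.7611 W


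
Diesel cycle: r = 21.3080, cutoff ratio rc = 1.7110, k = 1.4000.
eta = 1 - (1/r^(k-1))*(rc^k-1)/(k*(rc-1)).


r^(k-1) = 3.3995
rc^k = 2.1210
eta = 0.6687 = 66.8710%

66.8710%


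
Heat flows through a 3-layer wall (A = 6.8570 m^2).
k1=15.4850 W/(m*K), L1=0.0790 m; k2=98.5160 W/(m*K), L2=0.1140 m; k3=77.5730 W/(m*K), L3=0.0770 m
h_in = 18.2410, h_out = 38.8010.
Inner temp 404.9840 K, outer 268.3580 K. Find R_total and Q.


R_conv_in = 1/(18.2410*6.8570) = 0.0080
R_1 = 0.0790/(15.4850*6.8570) = 0.0007
R_2 = 0.1140/(98.5160*6.8570) = 0.0002
R_3 = 0.0770/(77.5730*6.8570) = 0.0001
R_conv_out = 1/(38.8010*6.8570) = 0.0038
R_total = 0.0128 K/W
Q = 136.6260 / 0.0128 = 10664.6735 W

R_total = 0.0128 K/W, Q = 10664.6735 W


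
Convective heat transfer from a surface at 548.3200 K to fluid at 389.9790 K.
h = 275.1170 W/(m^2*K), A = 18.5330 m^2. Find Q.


dT = 158.3410 K
Q = 275.1170 * 18.5330 * 158.3410 = 807340.1225 W

807340.1225 W


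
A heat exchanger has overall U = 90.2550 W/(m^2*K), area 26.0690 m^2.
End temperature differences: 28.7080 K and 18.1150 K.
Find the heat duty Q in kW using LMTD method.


LMTD = 23.0065 K
Q = 90.2550 * 26.0690 * 23.0065 = 54130.9700 W = 54.1310 kW

54.1310 kW


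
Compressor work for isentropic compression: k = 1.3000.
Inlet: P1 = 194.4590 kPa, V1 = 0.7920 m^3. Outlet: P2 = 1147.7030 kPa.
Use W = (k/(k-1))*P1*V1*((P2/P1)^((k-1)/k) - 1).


(k-1)/k = 0.2308
(P2/P1)^exp = 1.5063
W = 4.3333 * 194.4590 * 0.7920 * (1.5063 - 1) = 337.9238 kJ

337.9238 kJ


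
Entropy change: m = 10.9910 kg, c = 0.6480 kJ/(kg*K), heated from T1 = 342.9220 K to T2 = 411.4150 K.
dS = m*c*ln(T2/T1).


T2/T1 = 1.1997
ln(T2/T1) = 0.1821
dS = 10.9910 * 0.6480 * 0.1821 = 1.2969 kJ/K

1.2969 kJ/K


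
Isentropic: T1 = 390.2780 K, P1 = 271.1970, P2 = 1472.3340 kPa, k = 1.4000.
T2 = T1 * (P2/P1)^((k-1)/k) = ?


(k-1)/k = 0.2857
(P2/P1)^exp = 1.6215
T2 = 390.2780 * 1.6215 = 632.8408 K

632.8408 K


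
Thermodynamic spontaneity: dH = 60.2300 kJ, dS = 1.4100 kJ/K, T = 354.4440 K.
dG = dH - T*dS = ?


T*dS = 354.4440 * 1.4100 = 499.7660 kJ
dG = 60.2300 - 499.7660 = -439.5360 kJ (spontaneous)

dG = -439.5360 kJ, spontaneous


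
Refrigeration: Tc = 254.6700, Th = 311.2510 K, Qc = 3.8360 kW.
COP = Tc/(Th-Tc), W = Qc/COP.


COP = 254.6700 / 56.5810 = 4.5010
W = 3.8360 / 4.5010 = 0.8523 kW

COP = 4.5010, W = 0.8523 kW


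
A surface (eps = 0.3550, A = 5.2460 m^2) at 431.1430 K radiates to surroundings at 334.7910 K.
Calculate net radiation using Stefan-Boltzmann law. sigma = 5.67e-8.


T^4 = 3.4553e+10
Tsurr^4 = 1.2563e+10
Q = 0.3550 * 5.67e-8 * 5.2460 * 2.1990e+10 = 2322.0058 W

2322.0058 W


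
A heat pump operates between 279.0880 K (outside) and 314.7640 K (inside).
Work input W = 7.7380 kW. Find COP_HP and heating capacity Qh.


COP = 314.7640 / 35.6760 = 8.8229
Qh = 8.8229 * 7.7380 = 68.2712 kW

COP = 8.8229, Qh = 68.2712 kW


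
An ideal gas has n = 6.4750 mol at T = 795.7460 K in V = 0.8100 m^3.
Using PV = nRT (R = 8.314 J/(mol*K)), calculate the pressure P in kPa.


P = nRT/V = 6.4750 * 8.314 * 795.7460 / 0.8100
= 42837.5138 / 0.8100 = 52885.8195 Pa = 52.8858 kPa

52.8858 kPa


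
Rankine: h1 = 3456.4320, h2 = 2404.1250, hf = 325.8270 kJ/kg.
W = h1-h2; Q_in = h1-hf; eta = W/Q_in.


W = 1052.3070 kJ/kg
Q_in = 3130.6050 kJ/kg
eta = 0.3361 = 33.6135%

eta = 33.6135%


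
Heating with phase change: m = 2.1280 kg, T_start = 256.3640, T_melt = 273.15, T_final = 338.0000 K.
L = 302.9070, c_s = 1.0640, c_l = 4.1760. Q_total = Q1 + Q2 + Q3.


Q1 (sensible, solid) = 2.1280 * 1.0640 * 16.7860 = 38.0067 kJ
Q2 (latent) = 2.1280 * 302.9070 = 644.5861 kJ
Q3 (sensible, liquid) = 2.1280 * 4.1760 * 64.8500 = 576.2913 kJ
Q_total = 1258.8842 kJ

1258.8842 kJ


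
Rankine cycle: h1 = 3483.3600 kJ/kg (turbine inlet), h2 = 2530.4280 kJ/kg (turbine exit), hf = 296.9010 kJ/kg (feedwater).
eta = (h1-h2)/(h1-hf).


W = 952.9320 kJ/kg
Q_in = 3186.4590 kJ/kg
eta = 0.2991 = 29.9057%

eta = 29.9057%


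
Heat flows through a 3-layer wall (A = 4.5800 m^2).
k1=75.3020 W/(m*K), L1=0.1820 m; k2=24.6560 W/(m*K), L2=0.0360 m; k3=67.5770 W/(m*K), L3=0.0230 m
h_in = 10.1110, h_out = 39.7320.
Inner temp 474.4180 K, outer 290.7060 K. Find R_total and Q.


R_conv_in = 1/(10.1110*4.5800) = 0.0216
R_1 = 0.1820/(75.3020*4.5800) = 0.0005
R_2 = 0.0360/(24.6560*4.5800) = 0.0003
R_3 = 0.0230/(67.5770*4.5800) = 7.4313e-05
R_conv_out = 1/(39.7320*4.5800) = 0.0055
R_total = 0.0280 K/W
Q = 183.7120 / 0.0280 = 6558.6781 W

R_total = 0.0280 K/W, Q = 6558.6781 W


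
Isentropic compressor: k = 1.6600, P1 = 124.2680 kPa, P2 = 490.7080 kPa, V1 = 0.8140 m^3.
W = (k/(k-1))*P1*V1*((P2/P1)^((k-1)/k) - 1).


(k-1)/k = 0.3976
(P2/P1)^exp = 1.7264
W = 2.5152 * 124.2680 * 0.8140 * (1.7264 - 1) = 184.8162 kJ

184.8162 kJ


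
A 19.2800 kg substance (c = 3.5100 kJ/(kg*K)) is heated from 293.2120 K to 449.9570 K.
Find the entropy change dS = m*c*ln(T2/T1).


T2/T1 = 1.5346
ln(T2/T1) = 0.4283
dS = 19.2800 * 3.5100 * 0.4283 = 28.9813 kJ/K

28.9813 kJ/K


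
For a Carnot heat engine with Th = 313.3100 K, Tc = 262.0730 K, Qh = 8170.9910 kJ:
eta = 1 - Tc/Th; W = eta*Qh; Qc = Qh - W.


eta = 1 - 262.0730/313.3100 = 0.1635
W = 0.1635 * 8170.9910 = 1336.2391 kJ
Qc = 8170.9910 - 1336.2391 = 6834.7519 kJ

eta = 16.3535%, W = 1336.2391 kJ, Qc = 6834.7519 kJ


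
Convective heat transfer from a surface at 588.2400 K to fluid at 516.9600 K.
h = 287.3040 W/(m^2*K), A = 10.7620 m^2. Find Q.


dT = 71.2800 K
Q = 287.3040 * 10.7620 * 71.2800 = 220395.3114 W

220395.3114 W


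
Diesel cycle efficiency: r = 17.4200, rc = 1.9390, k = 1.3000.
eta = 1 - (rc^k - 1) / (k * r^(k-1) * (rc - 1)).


r^(k-1) = 2.3568
rc^k = 2.3651
eta = 0.5255 = 52.5492%

52.5492%


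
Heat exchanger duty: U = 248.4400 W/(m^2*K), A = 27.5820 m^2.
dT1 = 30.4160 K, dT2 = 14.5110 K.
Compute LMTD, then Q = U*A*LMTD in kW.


LMTD = 21.4914 K
Q = 248.4400 * 27.5820 * 21.4914 = 147269.5496 W = 147.2695 kW

147.2695 kW


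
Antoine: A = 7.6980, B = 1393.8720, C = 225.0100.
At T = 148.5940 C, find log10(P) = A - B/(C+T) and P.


C+T = 373.6040
B/(C+T) = 3.7309
log10(P) = 7.6980 - 3.7309 = 3.9671
P = 10^3.9671 = 9270.8419 mmHg

9270.8419 mmHg


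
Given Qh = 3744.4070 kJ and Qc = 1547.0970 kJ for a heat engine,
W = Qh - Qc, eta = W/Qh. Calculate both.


W = 3744.4070 - 1547.0970 = 2197.3100 kJ
eta = 2197.3100 / 3744.4070 = 0.5868 = 58.6825%

W = 2197.3100 kJ, eta = 58.6825%


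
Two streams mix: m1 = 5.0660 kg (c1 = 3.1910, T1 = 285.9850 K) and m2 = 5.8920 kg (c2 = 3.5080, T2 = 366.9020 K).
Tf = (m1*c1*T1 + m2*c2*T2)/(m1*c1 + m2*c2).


num = 12206.6682
den = 36.8347
Tf = 331.3901 K

331.3901 K


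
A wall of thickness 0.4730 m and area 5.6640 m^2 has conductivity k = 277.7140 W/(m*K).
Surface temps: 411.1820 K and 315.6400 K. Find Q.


dT = 95.5420 K
Q = 277.7140 * 5.6640 * 95.5420 / 0.4730 = 317727.0613 W

317727.0613 W


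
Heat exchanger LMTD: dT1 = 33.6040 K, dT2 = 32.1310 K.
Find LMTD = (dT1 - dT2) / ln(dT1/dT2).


dT1/dT2 = 1.0458
ln(dT1/dT2) = 0.0448
LMTD = 1.4730 / 0.0448 = 32.8620 K

32.8620 K


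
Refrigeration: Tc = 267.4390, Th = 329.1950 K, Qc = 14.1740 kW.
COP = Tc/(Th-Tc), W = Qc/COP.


COP = 267.4390 / 61.7560 = 4.3306
W = 14.1740 / 4.3306 = 3.2730 kW

COP = 4.3306, W = 3.2730 kW


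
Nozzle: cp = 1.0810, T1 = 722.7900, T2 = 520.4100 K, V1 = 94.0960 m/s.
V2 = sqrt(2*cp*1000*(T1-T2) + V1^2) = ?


dT = 202.3800 K
2*cp*1000*dT = 437545.5600
V1^2 = 8854.0572
V2 = sqrt(446399.6172) = 668.1314 m/s

668.1314 m/s


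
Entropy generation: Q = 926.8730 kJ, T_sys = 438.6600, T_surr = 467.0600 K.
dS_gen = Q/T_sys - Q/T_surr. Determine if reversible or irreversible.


dS_sys = 926.8730/438.6600 = 2.1130 kJ/K
dS_surr = -926.8730/467.0600 = -1.9845 kJ/K
dS_gen = 2.1130 - 1.9845 = 0.1285 kJ/K (irreversible)

dS_gen = 0.1285 kJ/K, irreversible


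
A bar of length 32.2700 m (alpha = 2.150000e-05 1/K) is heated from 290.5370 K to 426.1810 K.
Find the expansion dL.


dT = 135.6440 K
dL = 2.150000e-05 * 32.2700 * 135.6440 = 0.094110 m
L_final = 32.364110 m

dL = 0.094110 m


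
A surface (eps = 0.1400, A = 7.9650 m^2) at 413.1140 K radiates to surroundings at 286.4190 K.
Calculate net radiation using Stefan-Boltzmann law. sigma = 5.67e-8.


T^4 = 2.9126e+10
Tsurr^4 = 6.7299e+09
Q = 0.1400 * 5.67e-8 * 7.9650 * 2.2396e+10 = 1416.0159 W

1416.0159 W


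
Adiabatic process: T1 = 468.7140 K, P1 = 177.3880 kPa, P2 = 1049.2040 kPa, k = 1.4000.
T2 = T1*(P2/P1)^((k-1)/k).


(k-1)/k = 0.2857
(P2/P1)^exp = 1.6617
T2 = 468.7140 * 1.6617 = 778.8628 K

778.8628 K


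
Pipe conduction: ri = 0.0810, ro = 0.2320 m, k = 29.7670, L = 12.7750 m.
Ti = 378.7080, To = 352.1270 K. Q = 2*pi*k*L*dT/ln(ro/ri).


dT = 26.5810 K
ln(ro/ri) = 1.0523
Q = 2*pi*29.7670*12.7750*26.5810 / 1.0523 = 60354.8886 W

60354.8886 W


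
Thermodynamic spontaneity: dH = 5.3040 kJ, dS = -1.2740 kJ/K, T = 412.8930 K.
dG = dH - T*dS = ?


T*dS = 412.8930 * -1.2740 = -526.0257 kJ
dG = 5.3040 + 526.0257 = 531.3297 kJ (non-spontaneous)

dG = 531.3297 kJ, non-spontaneous


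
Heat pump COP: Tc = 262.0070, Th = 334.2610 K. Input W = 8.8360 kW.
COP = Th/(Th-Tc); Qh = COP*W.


COP = 334.2610 / 72.2540 = 4.6262
Qh = 4.6262 * 8.8360 = 40.8770 kW

COP = 4.6262, Qh = 40.8770 kW


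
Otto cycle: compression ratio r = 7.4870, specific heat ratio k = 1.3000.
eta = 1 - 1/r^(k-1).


r^(k-1) = 1.8293
eta = 1 - 1/1.8293 = 0.4534 = 45.3352%

45.3352%


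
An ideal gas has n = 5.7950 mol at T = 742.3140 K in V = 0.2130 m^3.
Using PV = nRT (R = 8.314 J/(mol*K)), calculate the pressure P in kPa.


P = nRT/V = 5.7950 * 8.314 * 742.3140 / 0.2130
= 35764.4139 / 0.2130 = 167908.0463 Pa = 167.9080 kPa

167.9080 kPa


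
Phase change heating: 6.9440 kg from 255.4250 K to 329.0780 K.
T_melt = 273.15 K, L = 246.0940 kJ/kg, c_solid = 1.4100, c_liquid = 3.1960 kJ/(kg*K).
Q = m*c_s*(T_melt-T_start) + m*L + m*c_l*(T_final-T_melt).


Q1 (sensible, solid) = 6.9440 * 1.4100 * 17.7250 = 173.5462 kJ
Q2 (latent) = 6.9440 * 246.0940 = 1708.8767 kJ
Q3 (sensible, liquid) = 6.9440 * 3.1960 * 55.9280 = 1241.2114 kJ
Q_total = 3123.6344 kJ

3123.6344 kJ


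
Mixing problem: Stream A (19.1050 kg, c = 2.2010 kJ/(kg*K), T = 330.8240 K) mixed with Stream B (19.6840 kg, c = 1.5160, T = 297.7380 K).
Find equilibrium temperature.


num = 22795.9669
den = 71.8910
Tf = 317.0905 K

317.0905 K


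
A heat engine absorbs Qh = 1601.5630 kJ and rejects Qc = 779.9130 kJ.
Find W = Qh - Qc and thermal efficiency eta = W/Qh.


W = 1601.5630 - 779.9130 = 821.6500 kJ
eta = 821.6500 / 1601.5630 = 0.5130 = 51.3030%

W = 821.6500 kJ, eta = 51.3030%


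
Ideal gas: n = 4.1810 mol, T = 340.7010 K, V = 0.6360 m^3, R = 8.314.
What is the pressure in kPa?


P = nRT/V = 4.1810 * 8.314 * 340.7010 / 0.6360
= 11843.0509 / 0.6360 = 18621.1492 Pa = 18.6211 kPa

18.6211 kPa


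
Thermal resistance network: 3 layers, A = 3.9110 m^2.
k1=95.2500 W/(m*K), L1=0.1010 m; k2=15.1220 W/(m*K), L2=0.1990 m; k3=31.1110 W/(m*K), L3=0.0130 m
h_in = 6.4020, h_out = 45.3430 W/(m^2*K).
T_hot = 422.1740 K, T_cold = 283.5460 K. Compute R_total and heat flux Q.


R_conv_in = 1/(6.4020*3.9110) = 0.0399
R_1 = 0.1010/(95.2500*3.9110) = 0.0003
R_2 = 0.1990/(15.1220*3.9110) = 0.0034
R_3 = 0.0130/(31.1110*3.9110) = 0.0001
R_conv_out = 1/(45.3430*3.9110) = 0.0056
R_total = 0.0493 K/W
Q = 138.6280 / 0.0493 = 2810.7481 W

R_total = 0.0493 K/W, Q = 2810.7481 W


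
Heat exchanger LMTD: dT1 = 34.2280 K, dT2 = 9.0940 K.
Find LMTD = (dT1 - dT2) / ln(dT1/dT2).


dT1/dT2 = 3.7638
ln(dT1/dT2) = 1.3254
LMTD = 25.1340 / 1.3254 = 18.9629 K

18.9629 K


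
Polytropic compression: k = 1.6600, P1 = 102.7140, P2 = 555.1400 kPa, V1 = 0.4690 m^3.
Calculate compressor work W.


(k-1)/k = 0.3976
(P2/P1)^exp = 1.9559
W = 2.5152 * 102.7140 * 0.4690 * (1.9559 - 1) = 115.8171 kJ

115.8171 kJ


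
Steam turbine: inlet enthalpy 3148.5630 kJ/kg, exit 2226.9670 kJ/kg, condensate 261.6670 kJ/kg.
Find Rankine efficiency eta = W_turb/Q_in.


W = 921.5960 kJ/kg
Q_in = 2886.8960 kJ/kg
eta = 0.3192 = 31.9234%

eta = 31.9234%


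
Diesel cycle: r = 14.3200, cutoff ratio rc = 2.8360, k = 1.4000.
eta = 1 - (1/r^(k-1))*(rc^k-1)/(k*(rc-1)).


r^(k-1) = 2.8999
rc^k = 4.3032
eta = 0.5568 = 55.6847%

55.6847%


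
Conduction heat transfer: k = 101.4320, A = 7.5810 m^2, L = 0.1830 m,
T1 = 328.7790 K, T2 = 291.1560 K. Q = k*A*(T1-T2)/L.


dT = 37.6230 K
Q = 101.4320 * 7.5810 * 37.6230 / 0.1830 = 158089.7885 W

158089.7885 W


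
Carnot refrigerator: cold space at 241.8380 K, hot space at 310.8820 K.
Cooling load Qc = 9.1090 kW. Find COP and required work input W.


COP = 241.8380 / 69.0440 = 3.5027
W = 9.1090 / 3.5027 = 2.6006 kW

COP = 3.5027, W = 2.6006 kW


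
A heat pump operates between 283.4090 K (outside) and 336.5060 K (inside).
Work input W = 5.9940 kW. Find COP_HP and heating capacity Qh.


COP = 336.5060 / 53.0970 = 6.3376
Qh = 6.3376 * 5.9940 = 37.9874 kW

COP = 6.3376, Qh = 37.9874 kW


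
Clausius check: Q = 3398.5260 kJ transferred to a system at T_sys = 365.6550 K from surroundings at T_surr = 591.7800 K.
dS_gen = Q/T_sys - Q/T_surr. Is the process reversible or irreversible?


dS_sys = 3398.5260/365.6550 = 9.2944 kJ/K
dS_surr = -3398.5260/591.7800 = -5.7429 kJ/K
dS_gen = 9.2944 - 5.7429 = 3.5515 kJ/K (irreversible)

dS_gen = 3.5515 kJ/K, irreversible


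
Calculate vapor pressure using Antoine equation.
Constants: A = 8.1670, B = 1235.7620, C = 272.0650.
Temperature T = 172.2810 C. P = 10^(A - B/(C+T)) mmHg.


C+T = 444.3460
B/(C+T) = 2.7811
log10(P) = 8.1670 - 2.7811 = 5.3859
P = 10^5.3859 = 243175.3170 mmHg

243175.3170 mmHg


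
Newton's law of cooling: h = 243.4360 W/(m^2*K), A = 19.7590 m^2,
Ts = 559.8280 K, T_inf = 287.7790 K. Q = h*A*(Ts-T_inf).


dT = 272.0490 K
Q = 243.4360 * 19.7590 * 272.0490 = 1308569.8159 W

1308569.8159 W


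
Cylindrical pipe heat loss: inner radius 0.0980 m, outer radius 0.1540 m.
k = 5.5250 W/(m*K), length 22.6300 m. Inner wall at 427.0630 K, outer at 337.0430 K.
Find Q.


dT = 90.0200 K
ln(ro/ri) = 0.4520
Q = 2*pi*5.5250*22.6300*90.0200 / 0.4520 = 156462.9709 W

156462.9709 W


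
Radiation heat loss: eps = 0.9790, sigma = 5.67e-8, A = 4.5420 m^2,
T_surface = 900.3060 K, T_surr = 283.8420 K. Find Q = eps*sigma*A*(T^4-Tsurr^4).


T^4 = 6.5699e+11
Tsurr^4 = 6.4909e+09
Q = 0.9790 * 5.67e-8 * 4.5420 * 6.5050e+11 = 164006.6283 W

164006.6283 W


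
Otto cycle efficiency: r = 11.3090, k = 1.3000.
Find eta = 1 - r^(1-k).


r^(k-1) = 2.0703
eta = 1 - 1/2.0703 = 0.5170 = 51.6972%

51.6972%


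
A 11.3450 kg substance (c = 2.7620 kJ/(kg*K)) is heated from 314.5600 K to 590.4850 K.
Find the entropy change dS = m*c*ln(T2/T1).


T2/T1 = 1.8772
ln(T2/T1) = 0.6298
dS = 11.3450 * 2.7620 * 0.6298 = 19.7338 kJ/K

19.7338 kJ/K


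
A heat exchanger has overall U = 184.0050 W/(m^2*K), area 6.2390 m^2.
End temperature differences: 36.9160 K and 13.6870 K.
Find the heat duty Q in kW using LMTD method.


LMTD = 23.4116 K
Q = 184.0050 * 6.2390 * 23.4116 = 26876.7357 W = 26.8767 kW

26.8767 kW


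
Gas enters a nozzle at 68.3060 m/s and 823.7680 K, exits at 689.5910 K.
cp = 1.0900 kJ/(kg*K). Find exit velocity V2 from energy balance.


dT = 134.1770 K
2*cp*1000*dT = 292505.8600
V1^2 = 4665.7096
V2 = sqrt(297171.5696) = 545.1345 m/s

545.1345 m/s


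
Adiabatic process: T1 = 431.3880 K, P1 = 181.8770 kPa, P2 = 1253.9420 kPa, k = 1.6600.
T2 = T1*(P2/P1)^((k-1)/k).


(k-1)/k = 0.3976
(P2/P1)^exp = 2.1547
T2 = 431.3880 * 2.1547 = 929.4958 K

929.4958 K


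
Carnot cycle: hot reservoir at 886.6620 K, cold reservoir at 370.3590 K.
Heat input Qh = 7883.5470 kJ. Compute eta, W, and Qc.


eta = 1 - 370.3590/886.6620 = 0.5823
W = 0.5823 * 7883.5470 = 4590.5869 kJ
Qc = 7883.5470 - 4590.5869 = 3292.9601 kJ

eta = 58.2300%, W = 4590.5869 kJ, Qc = 3292.9601 kJ


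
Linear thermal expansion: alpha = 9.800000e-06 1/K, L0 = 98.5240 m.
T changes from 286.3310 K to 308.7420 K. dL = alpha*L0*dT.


dT = 22.4110 K
dL = 9.800000e-06 * 98.5240 * 22.4110 = 0.021639 m
L_final = 98.545639 m

dL = 0.021639 m


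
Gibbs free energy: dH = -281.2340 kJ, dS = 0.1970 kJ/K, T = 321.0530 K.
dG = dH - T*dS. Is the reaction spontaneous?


T*dS = 321.0530 * 0.1970 = 63.2474 kJ
dG = -281.2340 - 63.2474 = -344.4814 kJ (spontaneous)

dG = -344.4814 kJ, spontaneous


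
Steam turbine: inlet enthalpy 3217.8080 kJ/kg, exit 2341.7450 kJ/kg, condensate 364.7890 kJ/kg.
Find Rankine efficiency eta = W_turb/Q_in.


W = 876.0630 kJ/kg
Q_in = 2853.0190 kJ/kg
eta = 0.3071 = 30.7065%

eta = 30.7065%


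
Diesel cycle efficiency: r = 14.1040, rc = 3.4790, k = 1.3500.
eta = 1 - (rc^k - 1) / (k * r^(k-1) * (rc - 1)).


r^(k-1) = 2.5250
rc^k = 5.3822
eta = 0.4814 = 48.1419%

48.1419%


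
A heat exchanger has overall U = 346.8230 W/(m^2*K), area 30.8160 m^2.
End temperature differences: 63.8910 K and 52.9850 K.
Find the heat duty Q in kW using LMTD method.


LMTD = 58.2680 K
Q = 346.8230 * 30.8160 * 58.2680 = 622750.6894 W = 622.7507 kW

622.7507 kW


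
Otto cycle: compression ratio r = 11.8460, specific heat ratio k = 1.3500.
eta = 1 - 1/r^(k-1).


r^(k-1) = 2.3755
eta = 1 - 1/2.3755 = 0.5790 = 57.9031%

57.9031%


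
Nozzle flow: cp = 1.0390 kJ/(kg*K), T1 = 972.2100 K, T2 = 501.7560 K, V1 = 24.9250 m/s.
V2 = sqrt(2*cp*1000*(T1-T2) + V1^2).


dT = 470.4540 K
2*cp*1000*dT = 977603.4120
V1^2 = 621.2556
V2 = sqrt(978224.6676) = 989.0524 m/s

989.0524 m/s


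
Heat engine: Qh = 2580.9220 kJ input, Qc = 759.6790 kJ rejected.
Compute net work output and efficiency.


W = 2580.9220 - 759.6790 = 1821.2430 kJ
eta = 1821.2430 / 2580.9220 = 0.7057 = 70.5656%

W = 1821.2430 kJ, eta = 70.5656%


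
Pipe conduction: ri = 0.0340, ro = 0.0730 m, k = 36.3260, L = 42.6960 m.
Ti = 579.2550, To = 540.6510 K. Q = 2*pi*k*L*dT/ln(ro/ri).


dT = 38.6040 K
ln(ro/ri) = 0.7641
Q = 2*pi*36.3260*42.6960*38.6040 / 0.7641 = 492342.5377 W

492342.5377 W


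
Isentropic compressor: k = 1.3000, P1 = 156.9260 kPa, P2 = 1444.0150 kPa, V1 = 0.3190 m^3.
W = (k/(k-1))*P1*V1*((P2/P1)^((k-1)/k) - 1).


(k-1)/k = 0.2308
(P2/P1)^exp = 1.6689
W = 4.3333 * 156.9260 * 0.3190 * (1.6689 - 1) = 145.1028 kJ

145.1028 kJ


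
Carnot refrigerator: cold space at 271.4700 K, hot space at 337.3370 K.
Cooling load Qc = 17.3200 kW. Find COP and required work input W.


COP = 271.4700 / 65.8670 = 4.1215
W = 17.3200 / 4.1215 = 4.2024 kW

COP = 4.1215, W = 4.2024 kW


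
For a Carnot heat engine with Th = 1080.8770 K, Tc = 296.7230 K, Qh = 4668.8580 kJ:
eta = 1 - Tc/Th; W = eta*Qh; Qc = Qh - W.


eta = 1 - 296.7230/1080.8770 = 0.7255
W = 0.7255 * 4668.8580 = 3387.1603 kJ
Qc = 4668.8580 - 3387.1603 = 1281.6977 kJ

eta = 72.5479%, W = 3387.1603 kJ, Qc = 1281.6977 kJ


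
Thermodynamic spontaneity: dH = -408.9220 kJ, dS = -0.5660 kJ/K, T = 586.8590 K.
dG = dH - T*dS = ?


T*dS = 586.8590 * -0.5660 = -332.1622 kJ
dG = -408.9220 + 332.1622 = -76.7598 kJ (spontaneous)

dG = -76.7598 kJ, spontaneous


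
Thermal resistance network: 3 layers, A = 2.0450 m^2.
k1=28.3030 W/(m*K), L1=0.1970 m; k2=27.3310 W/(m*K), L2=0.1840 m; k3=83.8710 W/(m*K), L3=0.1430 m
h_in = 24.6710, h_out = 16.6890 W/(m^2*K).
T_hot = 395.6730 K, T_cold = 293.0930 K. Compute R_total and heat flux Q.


R_conv_in = 1/(24.6710*2.0450) = 0.0198
R_1 = 0.1970/(28.3030*2.0450) = 0.0034
R_2 = 0.1840/(27.3310*2.0450) = 0.0033
R_3 = 0.1430/(83.8710*2.0450) = 0.0008
R_conv_out = 1/(16.6890*2.0450) = 0.0293
R_total = 0.0567 K/W
Q = 102.5800 / 0.0567 = 1810.7436 W

R_total = 0.0567 K/W, Q = 1810.7436 W


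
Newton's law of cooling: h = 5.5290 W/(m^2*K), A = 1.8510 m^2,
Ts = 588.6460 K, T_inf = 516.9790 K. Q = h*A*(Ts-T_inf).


dT = 71.6670 K
Q = 5.5290 * 1.8510 * 71.6670 = 733.4529 W

733.4529 W


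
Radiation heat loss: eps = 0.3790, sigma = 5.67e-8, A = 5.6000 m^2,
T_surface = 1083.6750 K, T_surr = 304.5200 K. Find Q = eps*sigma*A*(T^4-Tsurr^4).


T^4 = 1.3791e+12
Tsurr^4 = 8.5993e+09
Q = 0.3790 * 5.67e-8 * 5.6000 * 1.3705e+12 = 164926.3390 W

164926.3390 W


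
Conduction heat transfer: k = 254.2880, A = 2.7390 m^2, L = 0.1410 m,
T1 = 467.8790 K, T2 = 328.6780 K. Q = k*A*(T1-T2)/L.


dT = 139.2010 K
Q = 254.2880 * 2.7390 * 139.2010 / 0.1410 = 687608.3483 W

687608.3483 W


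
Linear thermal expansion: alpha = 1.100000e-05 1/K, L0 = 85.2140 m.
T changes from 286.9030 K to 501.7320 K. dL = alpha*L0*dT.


dT = 214.8290 K
dL = 1.100000e-05 * 85.2140 * 214.8290 = 0.201371 m
L_final = 85.415371 m

dL = 0.201371 m


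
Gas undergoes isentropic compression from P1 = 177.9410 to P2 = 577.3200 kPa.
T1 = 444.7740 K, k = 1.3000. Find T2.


(k-1)/k = 0.2308
(P2/P1)^exp = 1.3121
T2 = 444.7740 * 1.3121 = 583.5726 K

583.5726 K


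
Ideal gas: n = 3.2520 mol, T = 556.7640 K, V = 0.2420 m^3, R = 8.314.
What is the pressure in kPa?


P = nRT/V = 3.2520 * 8.314 * 556.7640 / 0.2420
= 15053.2995 / 0.2420 = 62203.7171 Pa = 62.2037 kPa

62.2037 kPa


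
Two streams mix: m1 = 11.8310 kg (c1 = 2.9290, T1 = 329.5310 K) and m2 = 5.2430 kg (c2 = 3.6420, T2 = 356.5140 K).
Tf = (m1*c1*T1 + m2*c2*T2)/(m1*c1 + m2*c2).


num = 18226.8744
den = 53.7480
Tf = 339.1172 K

339.1172 K


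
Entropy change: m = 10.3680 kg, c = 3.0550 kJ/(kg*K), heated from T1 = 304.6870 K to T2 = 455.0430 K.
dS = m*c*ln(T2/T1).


T2/T1 = 1.4935
ln(T2/T1) = 0.4011
dS = 10.3680 * 3.0550 * 0.4011 = 12.7048 kJ/K

12.7048 kJ/K


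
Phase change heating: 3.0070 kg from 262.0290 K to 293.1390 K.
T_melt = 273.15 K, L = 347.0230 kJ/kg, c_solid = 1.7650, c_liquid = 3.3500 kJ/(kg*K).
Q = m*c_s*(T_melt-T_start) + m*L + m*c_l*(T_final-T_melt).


Q1 (sensible, solid) = 3.0070 * 1.7650 * 11.1210 = 59.0231 kJ
Q2 (latent) = 3.0070 * 347.0230 = 1043.4982 kJ
Q3 (sensible, liquid) = 3.0070 * 3.3500 * 19.9890 = 201.3582 kJ
Q_total = 1303.8794 kJ

1303.8794 kJ


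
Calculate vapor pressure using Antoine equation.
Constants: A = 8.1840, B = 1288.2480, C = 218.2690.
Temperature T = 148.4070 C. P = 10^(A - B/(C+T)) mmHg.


C+T = 366.6760
B/(C+T) = 3.5133
log10(P) = 8.1840 - 3.5133 = 4.6707
P = 10^4.6707 = 46847.4324 mmHg

46847.4324 mmHg


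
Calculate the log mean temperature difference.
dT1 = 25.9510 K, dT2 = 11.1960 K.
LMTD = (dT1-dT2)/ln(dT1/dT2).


dT1/dT2 = 2.3179
ln(dT1/dT2) = 0.8407
LMTD = 14.7550 / 0.8407 = 17.5518 K

17.5518 K


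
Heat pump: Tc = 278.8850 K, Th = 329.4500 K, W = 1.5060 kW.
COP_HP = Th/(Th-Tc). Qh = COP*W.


COP = 329.4500 / 50.5650 = 6.5154
Qh = 6.5154 * 1.5060 = 9.8122 kW

COP = 6.5154, Qh = 9.8122 kW


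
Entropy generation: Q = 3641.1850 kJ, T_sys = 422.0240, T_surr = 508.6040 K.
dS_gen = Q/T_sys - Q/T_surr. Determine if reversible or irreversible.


dS_sys = 3641.1850/422.0240 = 8.6279 kJ/K
dS_surr = -3641.1850/508.6040 = -7.1592 kJ/K
dS_gen = 8.6279 - 7.1592 = 1.4687 kJ/K (irreversible)

dS_gen = 1.4687 kJ/K, irreversible


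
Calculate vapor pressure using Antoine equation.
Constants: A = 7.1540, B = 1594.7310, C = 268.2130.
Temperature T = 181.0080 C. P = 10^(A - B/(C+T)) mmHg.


C+T = 449.2210
B/(C+T) = 3.5500
log10(P) = 7.1540 - 3.5500 = 3.6040
P = 10^3.6040 = 4017.9812 mmHg

4017.9812 mmHg


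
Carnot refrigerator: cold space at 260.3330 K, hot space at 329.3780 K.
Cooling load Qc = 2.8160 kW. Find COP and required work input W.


COP = 260.3330 / 69.0450 = 3.7705
W = 2.8160 / 3.7705 = 0.7469 kW

COP = 3.7705, W = 0.7469 kW


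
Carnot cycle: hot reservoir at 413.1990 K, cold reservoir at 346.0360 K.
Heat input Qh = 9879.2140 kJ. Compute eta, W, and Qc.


eta = 1 - 346.0360/413.1990 = 0.1625
W = 0.1625 * 9879.2140 = 1605.8065 kJ
Qc = 9879.2140 - 1605.8065 = 8273.4075 kJ

eta = 16.2544%, W = 1605.8065 kJ, Qc = 8273.4075 kJ


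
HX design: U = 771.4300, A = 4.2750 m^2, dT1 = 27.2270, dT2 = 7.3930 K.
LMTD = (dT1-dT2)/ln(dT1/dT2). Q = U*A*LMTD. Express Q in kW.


LMTD = 15.2139 K
Q = 771.4300 * 4.2750 * 15.2139 = 50173.3895 W = 50.1734 kW

50.1734 kW


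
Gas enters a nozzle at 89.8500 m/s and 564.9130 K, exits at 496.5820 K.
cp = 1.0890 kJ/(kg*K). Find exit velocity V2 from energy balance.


dT = 68.3310 K
2*cp*1000*dT = 148824.9180
V1^2 = 8073.0225
V2 = sqrt(156897.9405) = 396.1034 m/s

396.1034 m/s


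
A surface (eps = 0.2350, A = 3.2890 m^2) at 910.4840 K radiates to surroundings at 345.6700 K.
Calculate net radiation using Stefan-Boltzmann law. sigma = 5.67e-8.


T^4 = 6.8721e+11
Tsurr^4 = 1.4277e+10
Q = 0.2350 * 5.67e-8 * 3.2890 * 6.7293e+11 = 29490.7768 W

29490.7768 W


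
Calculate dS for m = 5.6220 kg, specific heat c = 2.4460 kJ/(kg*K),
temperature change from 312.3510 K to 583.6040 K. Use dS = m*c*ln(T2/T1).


T2/T1 = 1.8684
ln(T2/T1) = 0.6251
dS = 5.6220 * 2.4460 * 0.6251 = 8.5959 kJ/K

8.5959 kJ/K


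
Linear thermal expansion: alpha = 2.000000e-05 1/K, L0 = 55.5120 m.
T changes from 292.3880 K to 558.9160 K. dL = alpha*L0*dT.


dT = 266.5280 K
dL = 2.000000e-05 * 55.5120 * 266.5280 = 0.295910 m
L_final = 55.807910 m

dL = 0.295910 m


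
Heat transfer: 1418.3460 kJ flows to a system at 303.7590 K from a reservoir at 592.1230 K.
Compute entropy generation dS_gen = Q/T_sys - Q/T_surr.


dS_sys = 1418.3460/303.7590 = 4.6693 kJ/K
dS_surr = -1418.3460/592.1230 = -2.3954 kJ/K
dS_gen = 4.6693 - 2.3954 = 2.2740 kJ/K (irreversible)

dS_gen = 2.2740 kJ/K, irreversible


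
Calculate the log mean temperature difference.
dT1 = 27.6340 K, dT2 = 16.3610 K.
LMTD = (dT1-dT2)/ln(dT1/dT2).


dT1/dT2 = 1.6890
ln(dT1/dT2) = 0.5241
LMTD = 11.2730 / 0.5241 = 21.5073 K

21.5073 K


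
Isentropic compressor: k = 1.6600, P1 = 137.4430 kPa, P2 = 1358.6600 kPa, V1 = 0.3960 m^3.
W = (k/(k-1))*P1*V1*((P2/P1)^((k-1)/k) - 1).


(k-1)/k = 0.3976
(P2/P1)^exp = 2.4866
W = 2.5152 * 137.4430 * 0.3960 * (2.4866 - 1) = 203.4990 kJ

203.4990 kJ


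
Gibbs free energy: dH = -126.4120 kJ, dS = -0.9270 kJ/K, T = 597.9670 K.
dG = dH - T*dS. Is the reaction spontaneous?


T*dS = 597.9670 * -0.9270 = -554.3154 kJ
dG = -126.4120 + 554.3154 = 427.9034 kJ (non-spontaneous)

dG = 427.9034 kJ, non-spontaneous


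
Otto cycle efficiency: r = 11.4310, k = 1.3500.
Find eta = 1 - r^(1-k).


r^(k-1) = 2.3460
eta = 1 - 1/2.3460 = 0.5737 = 57.3744%

57.3744%


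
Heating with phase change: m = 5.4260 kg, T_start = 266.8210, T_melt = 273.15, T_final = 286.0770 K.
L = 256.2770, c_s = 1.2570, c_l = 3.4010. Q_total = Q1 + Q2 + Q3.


Q1 (sensible, solid) = 5.4260 * 1.2570 * 6.3290 = 43.1668 kJ
Q2 (latent) = 5.4260 * 256.2770 = 1390.5590 kJ
Q3 (sensible, liquid) = 5.4260 * 3.4010 * 12.9270 = 238.5526 kJ
Q_total = 1672.2784 kJ

1672.2784 kJ


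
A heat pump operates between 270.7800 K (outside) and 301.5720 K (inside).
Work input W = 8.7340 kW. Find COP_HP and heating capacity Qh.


COP = 301.5720 / 30.7920 = 9.7938
Qh = 9.7938 * 8.7340 = 85.5394 kW

COP = 9.7938, Qh = 85.5394 kW


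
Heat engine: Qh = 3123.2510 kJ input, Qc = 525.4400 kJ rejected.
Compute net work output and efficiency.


W = 3123.2510 - 525.4400 = 2597.8110 kJ
eta = 2597.8110 / 3123.2510 = 0.8318 = 83.1765%

W = 2597.8110 kJ, eta = 83.1765%


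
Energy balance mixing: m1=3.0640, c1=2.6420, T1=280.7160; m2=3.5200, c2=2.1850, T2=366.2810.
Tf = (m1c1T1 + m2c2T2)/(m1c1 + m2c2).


num = 5089.5612
den = 15.7863
Tf = 322.4039 K

322.4039 K


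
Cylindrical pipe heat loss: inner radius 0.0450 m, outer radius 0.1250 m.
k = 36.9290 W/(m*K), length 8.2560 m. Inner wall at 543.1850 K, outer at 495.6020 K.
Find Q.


dT = 47.5830 K
ln(ro/ri) = 1.0217
Q = 2*pi*36.9290*8.2560*47.5830 / 1.0217 = 89220.8282 W

89220.8282 W


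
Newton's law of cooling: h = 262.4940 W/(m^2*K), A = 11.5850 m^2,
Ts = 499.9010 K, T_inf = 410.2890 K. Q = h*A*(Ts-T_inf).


dT = 89.6120 K
Q = 262.4940 * 11.5850 * 89.6120 = 272509.4638 W

272509.4638 W


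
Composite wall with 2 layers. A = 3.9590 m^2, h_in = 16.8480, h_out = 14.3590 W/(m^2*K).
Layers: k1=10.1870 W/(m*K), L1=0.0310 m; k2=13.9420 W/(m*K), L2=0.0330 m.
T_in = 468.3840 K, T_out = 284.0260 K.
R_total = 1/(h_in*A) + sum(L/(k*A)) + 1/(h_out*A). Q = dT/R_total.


R_conv_in = 1/(16.8480*3.9590) = 0.0150
R_1 = 0.0310/(10.1870*3.9590) = 0.0008
R_2 = 0.0330/(13.9420*3.9590) = 0.0006
R_conv_out = 1/(14.3590*3.9590) = 0.0176
R_total = 0.0339 K/W
Q = 184.3580 / 0.0339 = 5430.3222 W

R_total = 0.0339 K/W, Q = 5430.3222 W


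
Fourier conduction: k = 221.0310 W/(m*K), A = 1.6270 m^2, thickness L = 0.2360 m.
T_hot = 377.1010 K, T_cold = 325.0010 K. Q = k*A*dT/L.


dT = 52.1000 K
Q = 221.0310 * 1.6270 * 52.1000 / 0.2360 = 79390.1206 W

79390.1206 W


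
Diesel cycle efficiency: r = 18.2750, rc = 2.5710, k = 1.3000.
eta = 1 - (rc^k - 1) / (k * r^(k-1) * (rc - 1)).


r^(k-1) = 2.3909
rc^k = 3.4130
eta = 0.5058 = 50.5831%

50.5831%


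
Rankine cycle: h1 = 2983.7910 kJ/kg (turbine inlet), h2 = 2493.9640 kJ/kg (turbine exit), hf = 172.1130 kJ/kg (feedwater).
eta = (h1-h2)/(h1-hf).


W = 489.8270 kJ/kg
Q_in = 2811.6780 kJ/kg
eta = 0.1742 = 17.4212%

eta = 17.4212%


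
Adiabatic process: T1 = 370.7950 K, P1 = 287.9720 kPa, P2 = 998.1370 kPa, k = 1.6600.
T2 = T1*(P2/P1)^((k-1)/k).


(k-1)/k = 0.3976
(P2/P1)^exp = 1.6392
T2 = 370.7950 * 1.6392 = 607.8116 K

607.8116 K


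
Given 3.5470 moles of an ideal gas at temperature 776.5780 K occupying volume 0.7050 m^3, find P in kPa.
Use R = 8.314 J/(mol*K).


P = nRT/V = 3.5470 * 8.314 * 776.5780 / 0.7050
= 22901.0973 / 0.7050 = 32483.8259 Pa = 32.4838 kPa

32.4838 kPa


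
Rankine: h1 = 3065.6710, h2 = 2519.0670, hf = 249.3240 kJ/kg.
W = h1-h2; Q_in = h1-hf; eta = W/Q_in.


W = 546.6040 kJ/kg
Q_in = 2816.3470 kJ/kg
eta = 0.1941 = 19.4083%

eta = 19.4083%


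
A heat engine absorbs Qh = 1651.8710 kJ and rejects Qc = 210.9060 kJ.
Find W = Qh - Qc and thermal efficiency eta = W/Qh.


W = 1651.8710 - 210.9060 = 1440.9650 kJ
eta = 1440.9650 / 1651.8710 = 0.8723 = 87.2323%

W = 1440.9650 kJ, eta = 87.2323%


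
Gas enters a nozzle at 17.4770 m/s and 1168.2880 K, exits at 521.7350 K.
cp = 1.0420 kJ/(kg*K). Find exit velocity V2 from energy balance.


dT = 646.5530 K
2*cp*1000*dT = 1347416.4520
V1^2 = 305.4455
V2 = sqrt(1347721.8975) = 1160.9143 m/s

1160.9143 m/s


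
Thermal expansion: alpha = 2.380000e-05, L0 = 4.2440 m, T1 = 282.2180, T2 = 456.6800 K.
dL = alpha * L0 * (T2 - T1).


dT = 174.4620 K
dL = 2.380000e-05 * 4.2440 * 174.4620 = 0.017622 m
L_final = 4.261622 m

dL = 0.017622 m


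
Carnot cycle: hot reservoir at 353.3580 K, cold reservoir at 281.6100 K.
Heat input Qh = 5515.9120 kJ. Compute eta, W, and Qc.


eta = 1 - 281.6100/353.3580 = 0.2030
W = 0.2030 * 5515.9120 = 1119.9850 kJ
Qc = 5515.9120 - 1119.9850 = 4395.9270 kJ

eta = 20.3046%, W = 1119.9850 kJ, Qc = 4395.9270 kJ


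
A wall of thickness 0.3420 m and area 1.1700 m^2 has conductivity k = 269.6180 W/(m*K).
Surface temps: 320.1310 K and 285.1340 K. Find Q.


dT = 34.9970 K
Q = 269.6180 * 1.1700 * 34.9970 / 0.3420 = 32280.4408 W

32280.4408 W


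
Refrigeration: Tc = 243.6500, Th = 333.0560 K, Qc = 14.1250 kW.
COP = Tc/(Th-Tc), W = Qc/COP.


COP = 243.6500 / 89.4060 = 2.7252
W = 14.1250 / 2.7252 = 5.1831 kW

COP = 2.7252, W = 5.1831 kW


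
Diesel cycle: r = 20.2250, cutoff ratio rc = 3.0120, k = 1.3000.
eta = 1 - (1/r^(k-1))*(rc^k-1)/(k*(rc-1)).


r^(k-1) = 2.4647
rc^k = 4.1929
eta = 0.5047 = 50.4728%

50.4728%


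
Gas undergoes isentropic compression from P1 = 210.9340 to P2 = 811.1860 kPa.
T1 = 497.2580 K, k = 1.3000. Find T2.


(k-1)/k = 0.2308
(P2/P1)^exp = 1.3646
T2 = 497.2580 * 1.3646 = 678.5405 K

678.5405 K


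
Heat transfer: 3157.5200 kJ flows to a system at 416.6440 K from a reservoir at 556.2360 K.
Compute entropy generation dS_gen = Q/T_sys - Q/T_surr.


dS_sys = 3157.5200/416.6440 = 7.5785 kJ/K
dS_surr = -3157.5200/556.2360 = -5.6766 kJ/K
dS_gen = 7.5785 - 5.6766 = 1.9019 kJ/K (irreversible)

dS_gen = 1.9019 kJ/K, irreversible


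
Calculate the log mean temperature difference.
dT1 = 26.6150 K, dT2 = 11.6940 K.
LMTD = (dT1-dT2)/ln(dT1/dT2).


dT1/dT2 = 2.2760
ln(dT1/dT2) = 0.8224
LMTD = 14.9210 / 0.8224 = 18.1433 K

18.1433 K


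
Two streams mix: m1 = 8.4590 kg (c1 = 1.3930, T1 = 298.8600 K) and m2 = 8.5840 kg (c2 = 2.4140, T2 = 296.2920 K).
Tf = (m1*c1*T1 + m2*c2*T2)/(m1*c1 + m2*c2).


num = 9661.2795
den = 32.5052
Tf = 297.2229 K

297.2229 K


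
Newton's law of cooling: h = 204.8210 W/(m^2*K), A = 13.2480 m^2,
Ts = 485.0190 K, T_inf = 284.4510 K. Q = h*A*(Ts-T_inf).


dT = 200.5680 K
Q = 204.8210 * 13.2480 * 200.5680 = 544234.9718 W

544234.9718 W


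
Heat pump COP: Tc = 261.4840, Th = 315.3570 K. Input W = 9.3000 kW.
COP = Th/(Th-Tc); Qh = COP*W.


COP = 315.3570 / 53.8730 = 5.8537
Qh = 5.8537 * 9.3000 = 54.4395 kW

COP = 5.8537, Qh = 54.4395 kW


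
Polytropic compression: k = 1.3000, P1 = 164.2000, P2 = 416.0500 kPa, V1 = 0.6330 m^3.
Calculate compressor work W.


(k-1)/k = 0.2308
(P2/P1)^exp = 1.2393
W = 4.3333 * 164.2000 * 0.6330 * (1.2393 - 1) = 107.7832 kJ

107.7832 kJ


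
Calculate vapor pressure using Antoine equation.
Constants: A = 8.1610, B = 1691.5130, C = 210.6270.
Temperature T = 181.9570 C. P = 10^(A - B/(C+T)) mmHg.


C+T = 392.5840
B/(C+T) = 4.3087
log10(P) = 8.1610 - 4.3087 = 3.8523
P = 10^3.8523 = 7117.6208 mmHg

7117.6208 mmHg


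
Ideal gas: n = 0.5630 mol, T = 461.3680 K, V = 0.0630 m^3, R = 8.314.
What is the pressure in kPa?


P = nRT/V = 0.5630 * 8.314 * 461.3680 / 0.0630
= 2159.5630 / 0.0630 = 34278.7783 Pa = 34.2788 kPa

34.2788 kPa


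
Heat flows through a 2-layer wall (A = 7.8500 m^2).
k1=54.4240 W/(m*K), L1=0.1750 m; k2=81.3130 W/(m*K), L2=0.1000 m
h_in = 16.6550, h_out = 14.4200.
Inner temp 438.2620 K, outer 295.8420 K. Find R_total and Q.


R_conv_in = 1/(16.6550*7.8500) = 0.0076
R_1 = 0.1750/(54.4240*7.8500) = 0.0004
R_2 = 0.1000/(81.3130*7.8500) = 0.0002
R_conv_out = 1/(14.4200*7.8500) = 0.0088
R_total = 0.0170 K/W
Q = 142.4200 / 0.0170 = 8353.5182 W

R_total = 0.0170 K/W, Q = 8353.5182 W


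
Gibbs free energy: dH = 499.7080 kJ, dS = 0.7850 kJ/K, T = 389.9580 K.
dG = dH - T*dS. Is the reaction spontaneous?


T*dS = 389.9580 * 0.7850 = 306.1170 kJ
dG = 499.7080 - 306.1170 = 193.5910 kJ (non-spontaneous)

dG = 193.5910 kJ, non-spontaneous


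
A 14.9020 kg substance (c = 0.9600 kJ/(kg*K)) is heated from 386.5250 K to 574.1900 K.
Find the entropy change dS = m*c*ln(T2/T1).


T2/T1 = 1.4855
ln(T2/T1) = 0.3958
dS = 14.9020 * 0.9600 * 0.3958 = 5.6618 kJ/K

5.6618 kJ/K


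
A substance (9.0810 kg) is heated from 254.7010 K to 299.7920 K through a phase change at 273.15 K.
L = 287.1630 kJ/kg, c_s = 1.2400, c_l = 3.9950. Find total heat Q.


Q1 (sensible, solid) = 9.0810 * 1.2400 * 18.4490 = 207.7439 kJ
Q2 (latent) = 9.0810 * 287.1630 = 2607.7272 kJ
Q3 (sensible, liquid) = 9.0810 * 3.9950 * 26.6420 = 966.5343 kJ
Q_total = 3782.0054 kJ

3782.0054 kJ


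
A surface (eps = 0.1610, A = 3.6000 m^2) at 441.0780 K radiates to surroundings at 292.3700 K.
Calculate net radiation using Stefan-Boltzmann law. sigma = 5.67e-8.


T^4 = 3.7850e+10
Tsurr^4 = 7.3069e+09
Q = 0.1610 * 5.67e-8 * 3.6000 * 3.0543e+10 = 1003.7364 W

1003.7364 W


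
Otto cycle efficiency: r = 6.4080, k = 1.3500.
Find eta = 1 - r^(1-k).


r^(k-1) = 1.9158
eta = 1 - 1/1.9158 = 0.4780 = 47.8028%

47.8028%


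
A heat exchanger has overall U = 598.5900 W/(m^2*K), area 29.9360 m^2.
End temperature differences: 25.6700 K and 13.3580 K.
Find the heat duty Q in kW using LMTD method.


LMTD = 18.8485 K
Q = 598.5900 * 29.9360 * 18.8485 = 337754.1128 W = 337.7541 kW

337.7541 kW


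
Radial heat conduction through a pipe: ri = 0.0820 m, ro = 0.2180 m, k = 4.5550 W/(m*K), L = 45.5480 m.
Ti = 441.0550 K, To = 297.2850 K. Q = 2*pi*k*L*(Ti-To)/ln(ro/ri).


dT = 143.7700 K
ln(ro/ri) = 0.9778
Q = 2*pi*4.5550*45.5480*143.7700 / 0.9778 = 191675.4728 W

191675.4728 W


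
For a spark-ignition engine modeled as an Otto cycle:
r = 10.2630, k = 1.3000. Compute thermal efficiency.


r^(k-1) = 2.0109
eta = 1 - 1/2.0109 = 0.5027 = 50.2701%

50.2701%


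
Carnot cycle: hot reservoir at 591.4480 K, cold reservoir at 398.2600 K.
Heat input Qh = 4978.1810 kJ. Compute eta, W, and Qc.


eta = 1 - 398.2600/591.4480 = 0.3266
W = 0.3266 * 4978.1810 = 1626.0514 kJ
Qc = 4978.1810 - 1626.0514 = 3352.1296 kJ

eta = 32.6636%, W = 1626.0514 kJ, Qc = 3352.1296 kJ


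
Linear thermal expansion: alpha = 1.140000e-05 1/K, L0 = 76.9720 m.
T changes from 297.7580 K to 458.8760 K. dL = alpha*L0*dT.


dT = 161.1180 K
dL = 1.140000e-05 * 76.9720 * 161.1180 = 0.141378 m
L_final = 77.113378 m

dL = 0.141378 m


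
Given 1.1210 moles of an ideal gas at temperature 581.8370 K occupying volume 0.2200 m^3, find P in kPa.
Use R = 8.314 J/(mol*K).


P = nRT/V = 1.1210 * 8.314 * 581.8370 / 0.2200
= 5422.7173 / 0.2200 = 24648.7152 Pa = 24.6487 kPa

24.6487 kPa


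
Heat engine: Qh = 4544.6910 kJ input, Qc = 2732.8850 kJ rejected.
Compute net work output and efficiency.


W = 4544.6910 - 2732.8850 = 1811.8060 kJ
eta = 1811.8060 / 4544.6910 = 0.3987 = 39.8664%

W = 1811.8060 kJ, eta = 39.8664%


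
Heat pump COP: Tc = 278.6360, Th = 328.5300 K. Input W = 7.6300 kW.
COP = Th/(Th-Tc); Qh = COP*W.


COP = 328.5300 / 49.8940 = 6.5846
Qh = 6.5846 * 7.6300 = 50.2402 kW

COP = 6.5846, Qh = 50.2402 kW


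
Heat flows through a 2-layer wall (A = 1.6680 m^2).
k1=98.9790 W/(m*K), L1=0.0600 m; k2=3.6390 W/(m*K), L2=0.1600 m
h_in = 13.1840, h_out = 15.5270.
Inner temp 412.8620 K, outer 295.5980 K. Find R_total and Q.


R_conv_in = 1/(13.1840*1.6680) = 0.0455
R_1 = 0.0600/(98.9790*1.6680) = 0.0004
R_2 = 0.1600/(3.6390*1.6680) = 0.0264
R_conv_out = 1/(15.5270*1.6680) = 0.0386
R_total = 0.1108 K/W
Q = 117.2640 / 0.1108 = 1058.2628 W

R_total = 0.1108 K/W, Q = 1058.2628 W


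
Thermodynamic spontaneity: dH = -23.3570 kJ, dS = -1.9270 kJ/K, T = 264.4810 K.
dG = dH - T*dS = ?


T*dS = 264.4810 * -1.9270 = -509.6549 kJ
dG = -23.3570 + 509.6549 = 486.2979 kJ (non-spontaneous)

dG = 486.2979 kJ, non-spontaneous
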